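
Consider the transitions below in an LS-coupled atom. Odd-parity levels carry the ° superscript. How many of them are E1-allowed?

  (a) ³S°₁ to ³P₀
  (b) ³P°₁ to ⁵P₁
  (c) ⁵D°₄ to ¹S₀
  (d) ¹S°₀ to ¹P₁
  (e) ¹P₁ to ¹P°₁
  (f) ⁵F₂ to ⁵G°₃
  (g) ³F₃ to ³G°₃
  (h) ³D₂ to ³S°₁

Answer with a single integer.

(a) allowed
(b) forbidden (ΔS fails)
(c) forbidden (ΔS, ΔL, ΔJ fail)
(d) allowed
(e) allowed
(f) allowed
(g) allowed
(h) forbidden (ΔL fails)
Total allowed: 5 of 8.

5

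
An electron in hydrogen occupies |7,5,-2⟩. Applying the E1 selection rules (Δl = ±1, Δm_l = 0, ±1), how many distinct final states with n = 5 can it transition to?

3

E1 requires Δl = ±1, so l_f ∈ {4, 6}; with 0 ≤ l_f ≤ n_f−1 = 4, the allowed l_f values are {4}.
For l_f = 4: m_f ∈ {m_i−1, m_i, m_i+1} ∩ [−4, 4] = {-3, -2, -1} → 3 states.
Total: 3.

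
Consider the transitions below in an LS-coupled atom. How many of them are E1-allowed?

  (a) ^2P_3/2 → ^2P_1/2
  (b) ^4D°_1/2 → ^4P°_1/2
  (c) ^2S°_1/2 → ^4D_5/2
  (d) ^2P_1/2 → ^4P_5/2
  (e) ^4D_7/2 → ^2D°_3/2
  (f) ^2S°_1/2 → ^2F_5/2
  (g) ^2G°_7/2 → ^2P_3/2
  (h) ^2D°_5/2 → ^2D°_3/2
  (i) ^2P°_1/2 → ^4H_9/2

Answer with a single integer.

0

(a) forbidden (parity fails)
(b) forbidden (parity fails)
(c) forbidden (ΔS, ΔL, ΔJ fail)
(d) forbidden (parity, ΔS, ΔJ fail)
(e) forbidden (ΔS, ΔJ fail)
(f) forbidden (ΔL, ΔJ fail)
(g) forbidden (ΔL, ΔJ fail)
(h) forbidden (parity fails)
(i) forbidden (ΔS, ΔL, ΔJ fail)
Total allowed: 0 of 9.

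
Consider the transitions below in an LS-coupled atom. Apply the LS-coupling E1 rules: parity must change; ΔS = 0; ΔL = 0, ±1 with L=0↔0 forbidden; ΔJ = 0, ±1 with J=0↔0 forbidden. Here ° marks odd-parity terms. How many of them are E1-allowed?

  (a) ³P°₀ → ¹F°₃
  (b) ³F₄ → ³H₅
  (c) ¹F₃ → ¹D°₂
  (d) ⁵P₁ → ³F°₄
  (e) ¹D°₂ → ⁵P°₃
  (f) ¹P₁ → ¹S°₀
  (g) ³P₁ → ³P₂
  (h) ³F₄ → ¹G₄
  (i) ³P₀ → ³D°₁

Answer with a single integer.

3

(a) forbidden (parity, ΔS, ΔL, ΔJ fail)
(b) forbidden (parity, ΔL fail)
(c) allowed
(d) forbidden (ΔS, ΔL, ΔJ fail)
(e) forbidden (parity, ΔS fail)
(f) allowed
(g) forbidden (parity fails)
(h) forbidden (parity, ΔS fail)
(i) allowed
Total allowed: 3 of 9.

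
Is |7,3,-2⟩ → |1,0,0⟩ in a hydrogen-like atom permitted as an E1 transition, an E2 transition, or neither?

neither

Δl = 0 − 3 = -3; l_i + l_f = 3.
Δm_l = +2.
E1 (Δl = ±1, |Δm_l| ≤ 1): not satisfied.
E2 (Δl = 0,±2, l_i+l_f ≥ 2, |Δm_l| ≤ 2): not satisfied.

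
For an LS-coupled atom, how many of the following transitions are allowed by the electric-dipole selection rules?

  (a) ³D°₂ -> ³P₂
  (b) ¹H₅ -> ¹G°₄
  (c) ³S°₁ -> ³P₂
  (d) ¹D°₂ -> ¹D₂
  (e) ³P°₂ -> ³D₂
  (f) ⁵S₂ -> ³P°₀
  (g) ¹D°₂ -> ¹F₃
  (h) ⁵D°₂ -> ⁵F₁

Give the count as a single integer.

(a) allowed
(b) allowed
(c) allowed
(d) allowed
(e) allowed
(f) forbidden (ΔS, ΔJ fail)
(g) allowed
(h) allowed
Total allowed: 7 of 8.

7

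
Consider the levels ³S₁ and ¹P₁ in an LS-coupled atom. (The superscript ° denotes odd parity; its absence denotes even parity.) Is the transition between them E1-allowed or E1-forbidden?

forbidden

Initial level: S=1, L=0, J=1, parity even. Final level: S=0, L=1, J=1, parity even.
Parity must change: even → even — fails.
ΔS = 0: S: 1 → 0 — fails.
ΔL = 0, ±1 (not L=0↔0): L: 0 → 1, ΔL = +1 — passes.
ΔJ = 0, ±1 (not J=0↔0): J: 1 → 1, ΔJ = +0 — passes.
Rule(s) violated: parity, ΔS.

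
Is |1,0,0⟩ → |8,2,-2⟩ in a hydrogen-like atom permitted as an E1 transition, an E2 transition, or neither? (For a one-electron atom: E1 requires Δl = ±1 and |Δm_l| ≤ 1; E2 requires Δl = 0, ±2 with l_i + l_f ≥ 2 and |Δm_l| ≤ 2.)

E2

Δl = 2 − 0 = +2; l_i + l_f = 2.
Δm_l = -2.
E1 (Δl = ±1, |Δm_l| ≤ 1): not satisfied.
E2 (Δl = 0,±2, l_i+l_f ≥ 2, |Δm_l| ≤ 2): satisfied.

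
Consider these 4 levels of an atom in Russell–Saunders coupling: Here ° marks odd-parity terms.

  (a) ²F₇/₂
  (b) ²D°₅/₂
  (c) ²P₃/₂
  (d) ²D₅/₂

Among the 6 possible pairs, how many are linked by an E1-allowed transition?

(a)–(b): allowed.
(a)–(c): forbidden (parity, ΔL, ΔJ).
(a)–(d): forbidden (parity).
(b)–(c): allowed.
(b)–(d): allowed.
(c)–(d): forbidden (parity).
Allowed pairs: 3 of 6.

3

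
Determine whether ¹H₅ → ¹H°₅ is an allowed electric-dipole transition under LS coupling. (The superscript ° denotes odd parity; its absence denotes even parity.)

Initial level: S=0, L=5, J=5, parity even. Final level: S=0, L=5, J=5, parity odd.
Parity must change: even → odd — ✓.
ΔJ = 0, ±1 (not J=0↔0): J: 5 → 5, ΔJ = +0 — ✓.
ΔS = 0: S: 0 → 0 — ✓.
ΔL = 0, ±1 (not L=0↔0): L: 5 → 5, ΔL = +0 — ✓.
All four E1 rules are satisfied.

allowed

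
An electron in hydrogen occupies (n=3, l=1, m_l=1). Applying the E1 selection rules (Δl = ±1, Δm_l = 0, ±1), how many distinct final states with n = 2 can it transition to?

E1 requires Δl = ±1, so l_f ∈ {0, 2}; with 0 ≤ l_f ≤ n_f−1 = 1, the allowed l_f values are {0}.
For l_f = 0: m_f ∈ {m_i−1, m_i, m_i+1} ∩ [−0, 0] = {0} → 1 state.
Total: 1.

1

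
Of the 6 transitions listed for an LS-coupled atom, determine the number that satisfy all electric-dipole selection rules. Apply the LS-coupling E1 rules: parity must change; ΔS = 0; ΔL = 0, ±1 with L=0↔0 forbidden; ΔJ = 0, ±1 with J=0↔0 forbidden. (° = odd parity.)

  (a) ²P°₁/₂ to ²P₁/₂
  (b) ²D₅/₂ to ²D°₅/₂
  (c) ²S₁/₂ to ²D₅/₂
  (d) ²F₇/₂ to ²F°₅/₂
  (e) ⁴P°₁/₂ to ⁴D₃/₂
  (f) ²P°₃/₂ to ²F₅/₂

(a) allowed
(b) allowed
(c) forbidden (parity, ΔL, ΔJ fail)
(d) allowed
(e) allowed
(f) forbidden (ΔL fails)
Total allowed: 4 of 6.

4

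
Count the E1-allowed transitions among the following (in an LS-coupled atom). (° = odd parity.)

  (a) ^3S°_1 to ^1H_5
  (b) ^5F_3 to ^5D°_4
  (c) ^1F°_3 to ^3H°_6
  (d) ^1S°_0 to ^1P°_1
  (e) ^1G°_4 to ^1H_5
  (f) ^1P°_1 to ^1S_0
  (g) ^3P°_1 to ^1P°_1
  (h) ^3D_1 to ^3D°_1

4

(a) forbidden (ΔS, ΔL, ΔJ fail)
(b) allowed
(c) forbidden (parity, ΔS, ΔL, ΔJ fail)
(d) forbidden (parity fails)
(e) allowed
(f) allowed
(g) forbidden (parity, ΔS fail)
(h) allowed
Total allowed: 4 of 8.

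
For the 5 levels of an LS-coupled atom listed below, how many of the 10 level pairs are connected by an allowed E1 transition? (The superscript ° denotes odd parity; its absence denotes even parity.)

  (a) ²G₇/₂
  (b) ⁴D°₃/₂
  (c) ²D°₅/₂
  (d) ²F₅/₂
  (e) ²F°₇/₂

3

(a)–(b): forbidden (ΔS, ΔL, ΔJ).
(a)–(c): forbidden (ΔL).
(a)–(d): forbidden (parity).
(a)–(e): allowed.
(b)–(c): forbidden (parity, ΔS).
(b)–(d): forbidden (ΔS).
(b)–(e): forbidden (parity, ΔS, ΔJ).
(c)–(d): allowed.
(c)–(e): forbidden (parity).
(d)–(e): allowed.
Allowed pairs: 3 of 10.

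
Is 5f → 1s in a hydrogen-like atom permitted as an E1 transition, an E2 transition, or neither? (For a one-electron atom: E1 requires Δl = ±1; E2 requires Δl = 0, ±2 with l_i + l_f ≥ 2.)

Δl = 0 − 3 = -3; l_i + l_f = 3.
E1 (Δl = ±1): not satisfied.
E2 (Δl = 0,±2, l_i+l_f ≥ 2): not satisfied.

neither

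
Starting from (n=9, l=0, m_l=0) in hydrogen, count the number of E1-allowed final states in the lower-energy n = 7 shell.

3

E1 requires Δl = ±1, so l_f ∈ {-1, 1}; with 0 ≤ l_f ≤ n_f−1 = 6, the allowed l_f values are {1}.
For l_f = 1: m_f ∈ {m_i−1, m_i, m_i+1} ∩ [−1, 1] = {-1, 0, 1} → 3 states.
Total: 3.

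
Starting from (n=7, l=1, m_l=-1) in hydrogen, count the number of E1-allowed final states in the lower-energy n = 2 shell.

E1 requires Δl = ±1, so l_f ∈ {0, 2}; with 0 ≤ l_f ≤ n_f−1 = 1, the allowed l_f values are {0}.
For l_f = 0: m_f ∈ {m_i−1, m_i, m_i+1} ∩ [−0, 0] = {0} → 1 state.
Total: 1.

1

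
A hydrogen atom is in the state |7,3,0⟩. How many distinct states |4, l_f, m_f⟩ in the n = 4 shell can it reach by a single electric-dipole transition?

3

E1 requires Δl = ±1, so l_f ∈ {2, 4}; with 0 ≤ l_f ≤ n_f−1 = 3, the allowed l_f values are {2}.
For l_f = 2: m_f ∈ {m_i−1, m_i, m_i+1} ∩ [−2, 2] = {-1, 0, 1} → 3 states.
Total: 3.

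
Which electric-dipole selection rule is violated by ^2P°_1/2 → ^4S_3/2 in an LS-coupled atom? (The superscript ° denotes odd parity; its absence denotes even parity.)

the ΔS = 0 rule

Parity must change: odd → even — satisfied.
ΔS = 0: S: 1/2 → 3/2 — violated.
ΔL = 0, ±1 (not L=0↔0): L: 1 → 0, ΔL = -1 — satisfied.
ΔJ = 0, ±1 (not J=0↔0): J: 1/2 → 3/2, ΔJ = +1 — satisfied.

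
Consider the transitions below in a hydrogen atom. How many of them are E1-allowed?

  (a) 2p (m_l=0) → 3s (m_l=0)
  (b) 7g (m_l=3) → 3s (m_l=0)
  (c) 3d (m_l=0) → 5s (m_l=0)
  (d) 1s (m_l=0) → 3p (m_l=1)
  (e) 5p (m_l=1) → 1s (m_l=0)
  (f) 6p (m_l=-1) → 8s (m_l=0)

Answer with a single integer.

(a) allowed
(b) forbidden — Δl = -4 (E1 requires Δl = ±1); Δm_l = -3 (E1 requires Δm_l = 0, ±1)
(c) forbidden — Δl = -2 (E1 requires Δl = ±1)
(d) allowed
(e) allowed
(f) allowed
Total allowed: 4 of 6.

4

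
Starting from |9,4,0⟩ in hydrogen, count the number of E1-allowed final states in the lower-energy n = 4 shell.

E1 requires Δl = ±1, so l_f ∈ {3, 5}; with 0 ≤ l_f ≤ n_f−1 = 3, the allowed l_f values are {3}.
For l_f = 3: m_f ∈ {m_i−1, m_i, m_i+1} ∩ [−3, 3] = {-1, 0, 1} → 3 states.
Total: 3.

3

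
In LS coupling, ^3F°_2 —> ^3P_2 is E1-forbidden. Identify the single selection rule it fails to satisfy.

Initial level: S=1, L=3, J=2, parity odd. Final level: S=1, L=1, J=2, parity even.
Parity must change: odd → even — passes.
ΔS = 0: S: 1 → 1 — passes.
ΔL = 0, ±1 (not L=0↔0): L: 3 → 1, ΔL = -2 — fails.
ΔJ = 0, ±1 (not J=0↔0): J: 2 → 2, ΔJ = +0 — passes.

the ΔL = 0, ±1 rule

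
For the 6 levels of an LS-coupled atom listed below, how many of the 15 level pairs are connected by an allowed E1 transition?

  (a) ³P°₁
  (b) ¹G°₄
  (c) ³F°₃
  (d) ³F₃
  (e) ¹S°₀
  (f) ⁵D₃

1

(a)–(b): forbidden (parity, ΔS, ΔL, ΔJ).
(a)–(c): forbidden (parity, ΔL, ΔJ).
(a)–(d): forbidden (ΔL, ΔJ).
(a)–(e): forbidden (parity, ΔS).
(a)–(f): forbidden (ΔS, ΔJ).
(b)–(c): forbidden (parity, ΔS).
(b)–(d): forbidden (ΔS).
(b)–(e): forbidden (parity, ΔL, ΔJ).
(b)–(f): forbidden (ΔS, ΔL).
(c)–(d): allowed.
(c)–(e): forbidden (parity, ΔS, ΔL, ΔJ).
(c)–(f): forbidden (ΔS).
(d)–(e): forbidden (ΔS, ΔL, ΔJ).
(d)–(f): forbidden (parity, ΔS).
(e)–(f): forbidden (ΔS, ΔL, ΔJ).
Allowed pairs: 1 of 15.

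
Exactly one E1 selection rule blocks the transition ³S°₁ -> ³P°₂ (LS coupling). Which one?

parity

Parity must change: odd → odd — ✗.
ΔS = 0: S: 1 → 1 — ✓.
ΔL = 0, ±1 (not L=0↔0): L: 0 → 1, ΔL = +1 — ✓.
ΔJ = 0, ±1 (not J=0↔0): J: 1 → 2, ΔJ = +1 — ✓.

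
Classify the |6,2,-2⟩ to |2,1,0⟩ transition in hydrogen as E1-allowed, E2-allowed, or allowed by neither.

neither

Δl = 1 − 2 = -1; l_i + l_f = 3.
Δm_l = +2.
E1 (Δl = ±1, |Δm_l| ≤ 1): not satisfied.
E2 (Δl = 0,±2, l_i+l_f ≥ 2, |Δm_l| ≤ 2): not satisfied.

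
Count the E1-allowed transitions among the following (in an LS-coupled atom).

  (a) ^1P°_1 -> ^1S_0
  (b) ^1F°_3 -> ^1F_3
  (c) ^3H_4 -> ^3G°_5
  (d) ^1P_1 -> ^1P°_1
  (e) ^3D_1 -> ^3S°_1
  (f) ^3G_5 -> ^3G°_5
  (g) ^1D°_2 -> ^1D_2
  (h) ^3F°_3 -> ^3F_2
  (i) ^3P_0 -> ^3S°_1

8

(a) allowed
(b) allowed
(c) allowed
(d) allowed
(e) forbidden (ΔL fails)
(f) allowed
(g) allowed
(h) allowed
(i) allowed
Total allowed: 8 of 9.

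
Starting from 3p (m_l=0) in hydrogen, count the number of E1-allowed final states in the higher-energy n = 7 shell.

E1 requires Δl = ±1, so l_f ∈ {0, 2}; with 0 ≤ l_f ≤ n_f−1 = 6, the allowed l_f values are {0, 2}.
For l_f = 0: m_f ∈ {m_i−1, m_i, m_i+1} ∩ [−0, 0] = {0} → 1 state.
For l_f = 2: m_f ∈ {m_i−1, m_i, m_i+1} ∩ [−2, 2] = {-1, 0, 1} → 3 states.
Total: 4.

4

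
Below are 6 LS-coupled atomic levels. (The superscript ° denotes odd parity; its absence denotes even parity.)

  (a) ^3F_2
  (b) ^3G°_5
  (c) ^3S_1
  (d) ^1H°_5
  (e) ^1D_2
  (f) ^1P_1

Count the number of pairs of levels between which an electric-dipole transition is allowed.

0

(a)–(b): forbidden (ΔJ).
(a)–(c): forbidden (parity, ΔL).
(a)–(d): forbidden (ΔS, ΔL, ΔJ).
(a)–(e): forbidden (parity, ΔS).
(a)–(f): forbidden (parity, ΔS, ΔL).
(b)–(c): forbidden (ΔL, ΔJ).
(b)–(d): forbidden (parity, ΔS).
(b)–(e): forbidden (ΔS, ΔL, ΔJ).
(b)–(f): forbidden (ΔS, ΔL, ΔJ).
(c)–(d): forbidden (ΔS, ΔL, ΔJ).
(c)–(e): forbidden (parity, ΔS, ΔL).
(c)–(f): forbidden (parity, ΔS).
(d)–(e): forbidden (ΔL, ΔJ).
(d)–(f): forbidden (ΔL, ΔJ).
(e)–(f): forbidden (parity).
Allowed pairs: 0 of 15.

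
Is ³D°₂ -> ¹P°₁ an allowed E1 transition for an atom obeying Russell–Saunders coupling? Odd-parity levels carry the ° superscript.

Reading off the term symbols: S 1→0, L 2→1, J 2→1, parity odd→odd.
Parity must change: odd → odd — violated.
ΔS = 0: S: 1 → 0 — violated.
ΔL = 0, ±1 (not L=0↔0): L: 2 → 1, ΔL = -1 — satisfied.
ΔJ = 0, ±1 (not J=0↔0): J: 2 → 1, ΔJ = -1 — satisfied.
Rule(s) violated: parity, ΔS.

forbidden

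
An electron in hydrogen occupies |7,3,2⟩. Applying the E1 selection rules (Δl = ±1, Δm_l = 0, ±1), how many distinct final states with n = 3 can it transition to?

2

E1 requires Δl = ±1, so l_f ∈ {2, 4}; with 0 ≤ l_f ≤ n_f−1 = 2, the allowed l_f values are {2}.
For l_f = 2: m_f ∈ {m_i−1, m_i, m_i+1} ∩ [−2, 2] = {1, 2} → 2 states.
Total: 2.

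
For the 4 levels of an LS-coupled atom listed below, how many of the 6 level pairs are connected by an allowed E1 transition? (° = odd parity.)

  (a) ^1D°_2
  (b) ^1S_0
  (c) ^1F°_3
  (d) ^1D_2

2

(a)–(b): forbidden (ΔL, ΔJ).
(a)–(c): forbidden (parity).
(a)–(d): allowed.
(b)–(c): forbidden (ΔL, ΔJ).
(b)–(d): forbidden (parity, ΔL, ΔJ).
(c)–(d): allowed.
Allowed pairs: 2 of 6.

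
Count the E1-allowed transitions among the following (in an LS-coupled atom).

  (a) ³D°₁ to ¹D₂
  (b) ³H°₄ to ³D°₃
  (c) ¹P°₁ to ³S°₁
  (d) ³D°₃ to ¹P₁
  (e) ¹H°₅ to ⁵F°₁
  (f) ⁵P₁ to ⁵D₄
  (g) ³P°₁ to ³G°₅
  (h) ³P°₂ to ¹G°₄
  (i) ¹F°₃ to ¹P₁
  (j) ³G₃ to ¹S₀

(a) forbidden (ΔS fails)
(b) forbidden (parity, ΔL fail)
(c) forbidden (parity, ΔS fail)
(d) forbidden (ΔS, ΔJ fail)
(e) forbidden (parity, ΔS, ΔL, ΔJ fail)
(f) forbidden (parity, ΔJ fail)
(g) forbidden (parity, ΔL, ΔJ fail)
(h) forbidden (parity, ΔS, ΔL, ΔJ fail)
(i) forbidden (ΔL, ΔJ fail)
(j) forbidden (parity, ΔS, ΔL, ΔJ fail)
Total allowed: 0 of 10.

0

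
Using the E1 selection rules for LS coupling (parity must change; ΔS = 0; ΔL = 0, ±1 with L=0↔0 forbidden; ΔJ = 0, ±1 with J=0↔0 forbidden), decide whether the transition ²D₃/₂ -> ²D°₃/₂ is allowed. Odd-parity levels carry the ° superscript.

allowed

Reading off the term symbols: S 1/2→1/2, L 2→2, J 3/2→3/2, parity even→odd.
Parity must change: even → odd — ok.
ΔS = 0: S: 1/2 → 1/2 — ok.
ΔL = 0, ±1 (not L=0↔0): L: 2 → 2, ΔL = +0 — ok.
ΔJ = 0, ±1 (not J=0↔0): J: 3/2 → 3/2, ΔJ = +0 — ok.
All four E1 rules are satisfied.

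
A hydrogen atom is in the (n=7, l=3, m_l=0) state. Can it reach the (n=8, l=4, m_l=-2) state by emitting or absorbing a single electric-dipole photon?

Δl = 4 − 3 = +1; the E1 rule Δl = ±1 is satisfied.
m_l: 0 → -2 (Δm_l = -2). |Δm_l| ≤ 1 violated.
The transition is electric-dipole forbidden.

forbidden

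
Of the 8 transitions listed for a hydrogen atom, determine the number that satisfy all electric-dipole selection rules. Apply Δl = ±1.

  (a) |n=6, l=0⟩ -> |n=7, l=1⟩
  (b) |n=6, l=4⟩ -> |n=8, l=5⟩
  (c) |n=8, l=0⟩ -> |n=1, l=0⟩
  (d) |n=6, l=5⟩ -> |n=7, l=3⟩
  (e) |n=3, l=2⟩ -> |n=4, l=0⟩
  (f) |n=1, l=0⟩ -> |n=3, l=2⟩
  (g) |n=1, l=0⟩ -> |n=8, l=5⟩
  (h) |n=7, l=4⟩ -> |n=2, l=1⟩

2

(a) allowed
(b) allowed
(c) forbidden — Δl = +0 (E1 requires Δl = ±1)
(d) forbidden — Δl = -2 (E1 requires Δl = ±1)
(e) forbidden — Δl = -2 (E1 requires Δl = ±1)
(f) forbidden — Δl = +2 (E1 requires Δl = ±1)
(g) forbidden — Δl = +5 (E1 requires Δl = ±1)
(h) forbidden — Δl = -3 (E1 requires Δl = ±1)
Total allowed: 2 of 8.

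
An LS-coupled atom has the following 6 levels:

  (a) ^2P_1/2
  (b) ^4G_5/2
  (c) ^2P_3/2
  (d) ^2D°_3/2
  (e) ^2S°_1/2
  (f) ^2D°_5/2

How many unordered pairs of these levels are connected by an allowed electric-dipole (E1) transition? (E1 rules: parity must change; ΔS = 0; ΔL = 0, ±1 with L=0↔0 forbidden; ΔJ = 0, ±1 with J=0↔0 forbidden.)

5

(a)–(b): forbidden (parity, ΔS, ΔL, ΔJ).
(a)–(c): forbidden (parity).
(a)–(d): allowed.
(a)–(e): allowed.
(a)–(f): forbidden (ΔJ).
(b)–(c): forbidden (parity, ΔS, ΔL).
(b)–(d): forbidden (ΔS, ΔL).
(b)–(e): forbidden (ΔS, ΔL, ΔJ).
(b)–(f): forbidden (ΔS, ΔL).
(c)–(d): allowed.
(c)–(e): allowed.
(c)–(f): allowed.
(d)–(e): forbidden (parity, ΔL).
(d)–(f): forbidden (parity).
(e)–(f): forbidden (parity, ΔL, ΔJ).
Allowed pairs: 5 of 15.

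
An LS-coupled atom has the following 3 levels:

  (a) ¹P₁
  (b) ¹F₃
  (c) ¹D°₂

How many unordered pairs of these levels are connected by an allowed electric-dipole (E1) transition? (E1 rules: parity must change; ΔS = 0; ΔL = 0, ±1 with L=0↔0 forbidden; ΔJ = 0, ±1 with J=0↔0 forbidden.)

2

(a)–(b): forbidden (parity, ΔL, ΔJ).
(a)–(c): allowed.
(b)–(c): allowed.
Allowed pairs: 2 of 3.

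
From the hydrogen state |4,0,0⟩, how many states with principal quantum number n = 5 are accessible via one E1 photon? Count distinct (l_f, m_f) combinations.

3

E1 requires Δl = ±1, so l_f ∈ {-1, 1}; with 0 ≤ l_f ≤ n_f−1 = 4, the allowed l_f values are {1}.
For l_f = 1: m_f ∈ {m_i−1, m_i, m_i+1} ∩ [−1, 1] = {-1, 0, 1} → 3 states.
Total: 3.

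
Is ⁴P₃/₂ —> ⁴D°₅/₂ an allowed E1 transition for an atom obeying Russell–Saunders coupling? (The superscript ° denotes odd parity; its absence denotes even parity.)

allowed

Initial level: S=3/2, L=1, J=3/2, parity even. Final level: S=3/2, L=2, J=5/2, parity odd.
ΔL = 0, ±1 (not L=0↔0): L: 1 → 2, ΔL = +1 — ✓.
ΔS = 0: S: 3/2 → 3/2 — ✓.
ΔJ = 0, ±1 (not J=0↔0): J: 3/2 → 5/2, ΔJ = +1 — ✓.
Parity must change: even → odd — ✓.
All four E1 rules are satisfied.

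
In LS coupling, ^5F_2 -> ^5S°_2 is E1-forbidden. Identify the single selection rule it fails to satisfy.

the ΔL = 0, ±1 rule

Parity must change: even → odd — ok.
ΔL = 0, ±1 (not L=0↔0): L: 3 → 0, ΔL = -3 — fails.
ΔJ = 0, ±1 (not J=0↔0): J: 2 → 2, ΔJ = +0 — ok.
ΔS = 0: S: 2 → 2 — ok.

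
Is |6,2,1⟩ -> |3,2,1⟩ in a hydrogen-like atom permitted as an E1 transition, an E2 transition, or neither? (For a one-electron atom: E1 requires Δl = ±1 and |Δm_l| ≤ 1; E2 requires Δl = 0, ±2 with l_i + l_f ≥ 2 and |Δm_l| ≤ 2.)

Δl = 2 − 2 = +0; l_i + l_f = 4.
Δm_l = +0.
E1 (Δl = ±1, |Δm_l| ≤ 1): not satisfied.
E2 (Δl = 0,±2, l_i+l_f ≥ 2, |Δm_l| ≤ 2): satisfied.

E2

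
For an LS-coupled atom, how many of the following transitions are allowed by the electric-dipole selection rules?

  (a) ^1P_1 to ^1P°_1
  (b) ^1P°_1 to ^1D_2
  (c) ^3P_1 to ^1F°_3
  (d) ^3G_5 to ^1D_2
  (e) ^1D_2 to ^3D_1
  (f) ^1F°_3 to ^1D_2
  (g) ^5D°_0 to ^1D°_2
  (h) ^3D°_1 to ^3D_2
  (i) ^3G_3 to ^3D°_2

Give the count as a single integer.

(a) allowed
(b) allowed
(c) forbidden (ΔS, ΔL, ΔJ fail)
(d) forbidden (parity, ΔS, ΔL, ΔJ fail)
(e) forbidden (parity, ΔS fail)
(f) allowed
(g) forbidden (parity, ΔS, ΔJ fail)
(h) allowed
(i) forbidden (ΔL fails)
Total allowed: 4 of 9.

4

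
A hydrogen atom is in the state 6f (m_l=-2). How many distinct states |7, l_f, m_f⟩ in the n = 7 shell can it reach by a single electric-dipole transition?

5

E1 requires Δl = ±1, so l_f ∈ {2, 4}; with 0 ≤ l_f ≤ n_f−1 = 6, the allowed l_f values are {2, 4}.
For l_f = 2: m_f ∈ {m_i−1, m_i, m_i+1} ∩ [−2, 2] = {-2, -1} → 2 states.
For l_f = 4: m_f ∈ {m_i−1, m_i, m_i+1} ∩ [−4, 4] = {-3, -2, -1} → 3 states.
Total: 5.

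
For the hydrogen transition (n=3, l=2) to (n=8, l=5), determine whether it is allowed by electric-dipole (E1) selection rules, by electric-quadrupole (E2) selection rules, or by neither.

Δl = 5 − 2 = +3; l_i + l_f = 7.
E1 (Δl = ±1): not satisfied.
E2 (Δl = 0,±2, l_i+l_f ≥ 2): not satisfied.

neither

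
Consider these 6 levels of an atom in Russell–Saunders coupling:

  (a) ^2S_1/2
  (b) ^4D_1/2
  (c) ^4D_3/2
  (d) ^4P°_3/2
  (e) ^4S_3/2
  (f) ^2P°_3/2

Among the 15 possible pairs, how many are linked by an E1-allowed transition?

4

(a)–(b): forbidden (parity, ΔS, ΔL).
(a)–(c): forbidden (parity, ΔS, ΔL).
(a)–(d): forbidden (ΔS).
(a)–(e): forbidden (parity, ΔS, ΔL).
(a)–(f): allowed.
(b)–(c): forbidden (parity).
(b)–(d): allowed.
(b)–(e): forbidden (parity, ΔL).
(b)–(f): forbidden (ΔS).
(c)–(d): allowed.
(c)–(e): forbidden (parity, ΔL).
(c)–(f): forbidden (ΔS).
(d)–(e): allowed.
(d)–(f): forbidden (parity, ΔS).
(e)–(f): forbidden (ΔS).
Allowed pairs: 4 of 15.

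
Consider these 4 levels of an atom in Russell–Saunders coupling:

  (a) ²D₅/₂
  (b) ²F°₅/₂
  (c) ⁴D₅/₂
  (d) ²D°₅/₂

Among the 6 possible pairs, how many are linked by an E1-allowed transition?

(a)–(b): allowed.
(a)–(c): forbidden (parity, ΔS).
(a)–(d): allowed.
(b)–(c): forbidden (ΔS).
(b)–(d): forbidden (parity).
(c)–(d): forbidden (ΔS).
Allowed pairs: 2 of 6.

2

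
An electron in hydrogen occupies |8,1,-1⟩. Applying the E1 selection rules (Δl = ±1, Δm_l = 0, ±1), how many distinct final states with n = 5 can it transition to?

4

E1 requires Δl = ±1, so l_f ∈ {0, 2}; with 0 ≤ l_f ≤ n_f−1 = 4, the allowed l_f values are {0, 2}.
For l_f = 0: m_f ∈ {m_i−1, m_i, m_i+1} ∩ [−0, 0] = {0} → 1 state.
For l_f = 2: m_f ∈ {m_i−1, m_i, m_i+1} ∩ [−2, 2] = {-2, -1, 0} → 3 states.
Total: 4.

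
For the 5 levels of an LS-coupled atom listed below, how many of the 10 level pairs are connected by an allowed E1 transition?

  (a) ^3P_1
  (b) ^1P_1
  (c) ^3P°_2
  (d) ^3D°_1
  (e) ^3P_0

3

(a)–(b): forbidden (parity, ΔS).
(a)–(c): allowed.
(a)–(d): allowed.
(a)–(e): forbidden (parity).
(b)–(c): forbidden (ΔS).
(b)–(d): forbidden (ΔS).
(b)–(e): forbidden (parity, ΔS).
(c)–(d): forbidden (parity).
(c)–(e): forbidden (ΔJ).
(d)–(e): allowed.
Allowed pairs: 3 of 10.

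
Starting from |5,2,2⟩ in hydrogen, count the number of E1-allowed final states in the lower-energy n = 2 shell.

E1 requires Δl = ±1, so l_f ∈ {1, 3}; with 0 ≤ l_f ≤ n_f−1 = 1, the allowed l_f values are {1}.
For l_f = 1: m_f ∈ {m_i−1, m_i, m_i+1} ∩ [−1, 1] = {1} → 1 state.
Total: 1.

1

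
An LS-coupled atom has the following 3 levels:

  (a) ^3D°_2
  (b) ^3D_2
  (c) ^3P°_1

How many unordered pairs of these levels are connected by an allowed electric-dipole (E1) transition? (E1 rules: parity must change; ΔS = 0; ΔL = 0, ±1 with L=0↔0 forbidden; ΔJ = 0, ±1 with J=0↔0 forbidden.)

2

(a)–(b): allowed.
(a)–(c): forbidden (parity).
(b)–(c): allowed.
Allowed pairs: 2 of 3.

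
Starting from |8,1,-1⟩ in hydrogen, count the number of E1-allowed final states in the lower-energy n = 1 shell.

E1 requires Δl = ±1, so l_f ∈ {0, 2}; with 0 ≤ l_f ≤ n_f−1 = 0, the allowed l_f values are {0}.
For l_f = 0: m_f ∈ {m_i−1, m_i, m_i+1} ∩ [−0, 0] = {0} → 1 state.
Total: 1.

1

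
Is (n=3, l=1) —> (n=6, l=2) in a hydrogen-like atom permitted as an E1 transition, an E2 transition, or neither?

Δl = 2 − 1 = +1; l_i + l_f = 3.
E1 (Δl = ±1): satisfied.
E2 (Δl = 0,±2, l_i+l_f ≥ 2): not satisfied.

E1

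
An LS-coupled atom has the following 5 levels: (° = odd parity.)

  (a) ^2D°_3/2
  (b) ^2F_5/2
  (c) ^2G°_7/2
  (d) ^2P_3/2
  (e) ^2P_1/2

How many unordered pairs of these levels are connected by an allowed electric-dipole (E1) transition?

(a)–(b): allowed.
(a)–(c): forbidden (parity, ΔL, ΔJ).
(a)–(d): allowed.
(a)–(e): allowed.
(b)–(c): allowed.
(b)–(d): forbidden (parity, ΔL).
(b)–(e): forbidden (parity, ΔL, ΔJ).
(c)–(d): forbidden (ΔL, ΔJ).
(c)–(e): forbidden (ΔL, ΔJ).
(d)–(e): forbidden (parity).
Allowed pairs: 4 of 10.

4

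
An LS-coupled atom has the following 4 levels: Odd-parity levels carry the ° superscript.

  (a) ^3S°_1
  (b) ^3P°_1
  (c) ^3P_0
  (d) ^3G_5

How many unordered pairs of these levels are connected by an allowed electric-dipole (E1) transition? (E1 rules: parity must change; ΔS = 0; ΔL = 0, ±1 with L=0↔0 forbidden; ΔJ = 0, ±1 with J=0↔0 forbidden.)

(a)–(b): forbidden (parity).
(a)–(c): allowed.
(a)–(d): forbidden (ΔL, ΔJ).
(b)–(c): allowed.
(b)–(d): forbidden (ΔL, ΔJ).
(c)–(d): forbidden (parity, ΔL, ΔJ).
Allowed pairs: 2 of 6.

2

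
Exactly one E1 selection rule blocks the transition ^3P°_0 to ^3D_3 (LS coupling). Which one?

the ΔJ = 0, ±1 rule

Reading off the term symbols: S 1→1, L 1→2, J 0→3, parity odd→even.
ΔS = 0: S: 1 → 1 — ok.
ΔL = 0, ±1 (not L=0↔0): L: 1 → 2, ΔL = +1 — ok.
ΔJ = 0, ±1 (not J=0↔0): J: 0 → 3, ΔJ = +3 — fails.
Parity must change: odd → even — ok.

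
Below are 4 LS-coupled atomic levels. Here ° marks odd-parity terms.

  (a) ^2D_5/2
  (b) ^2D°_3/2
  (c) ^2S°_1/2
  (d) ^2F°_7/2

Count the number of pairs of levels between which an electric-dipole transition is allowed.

(a)–(b): allowed.
(a)–(c): forbidden (ΔL, ΔJ).
(a)–(d): allowed.
(b)–(c): forbidden (parity, ΔL).
(b)–(d): forbidden (parity, ΔJ).
(c)–(d): forbidden (parity, ΔL, ΔJ).
Allowed pairs: 2 of 6.

2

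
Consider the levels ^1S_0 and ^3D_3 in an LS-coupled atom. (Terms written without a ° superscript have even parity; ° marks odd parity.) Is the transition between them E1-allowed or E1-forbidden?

forbidden

ΔS = 0: S: 0 → 1 — ✗.
ΔL = 0, ±1 (not L=0↔0): L: 0 → 2, ΔL = +2 — ✗.
Parity must change: even → even — ✗.
ΔJ = 0, ±1 (not J=0↔0): J: 0 → 3, ΔJ = +3 — ✗.
Rule(s) violated: parity, ΔS, ΔL, ΔJ.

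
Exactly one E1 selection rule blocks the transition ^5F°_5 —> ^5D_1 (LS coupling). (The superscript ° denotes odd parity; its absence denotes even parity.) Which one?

Initial level: S=2, L=3, J=5, parity odd. Final level: S=2, L=2, J=1, parity even.
Parity must change: odd → even — ok.
ΔS = 0: S: 2 → 2 — ok.
ΔL = 0, ±1 (not L=0↔0): L: 3 → 2, ΔL = -1 — ok.
ΔJ = 0, ±1 (not J=0↔0): J: 5 → 1, ΔJ = -4 — fails.

the ΔJ = 0, ±1 rule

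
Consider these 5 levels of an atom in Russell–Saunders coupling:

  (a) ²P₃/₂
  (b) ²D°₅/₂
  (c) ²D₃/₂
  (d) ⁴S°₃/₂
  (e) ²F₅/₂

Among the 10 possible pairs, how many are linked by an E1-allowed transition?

(a)–(b): allowed.
(a)–(c): forbidden (parity).
(a)–(d): forbidden (ΔS).
(a)–(e): forbidden (parity, ΔL).
(b)–(c): allowed.
(b)–(d): forbidden (parity, ΔS, ΔL).
(b)–(e): allowed.
(c)–(d): forbidden (ΔS, ΔL).
(c)–(e): forbidden (parity).
(d)–(e): forbidden (ΔS, ΔL).
Allowed pairs: 3 of 10.

3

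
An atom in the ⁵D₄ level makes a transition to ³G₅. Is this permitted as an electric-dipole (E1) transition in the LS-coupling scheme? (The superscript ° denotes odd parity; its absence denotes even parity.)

Reading off the term symbols: S 2→1, L 2→4, J 4→5, parity even→even.
Parity must change: even → even — fails.
ΔS = 0: S: 2 → 1 — fails.
ΔL = 0, ±1 (not L=0↔0): L: 2 → 4, ΔL = +2 — fails.
ΔJ = 0, ±1 (not J=0↔0): J: 4 → 5, ΔJ = +1 — ok.
Rule(s) violated: parity, ΔS, ΔL.

forbidden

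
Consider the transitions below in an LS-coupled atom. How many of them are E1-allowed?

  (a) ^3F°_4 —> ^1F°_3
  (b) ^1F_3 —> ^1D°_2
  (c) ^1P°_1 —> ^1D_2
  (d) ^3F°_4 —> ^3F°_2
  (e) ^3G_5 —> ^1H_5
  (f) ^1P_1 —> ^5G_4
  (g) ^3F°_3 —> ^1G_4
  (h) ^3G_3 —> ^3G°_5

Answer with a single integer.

2

(a) forbidden (parity, ΔS fail)
(b) allowed
(c) allowed
(d) forbidden (parity, ΔJ fail)
(e) forbidden (parity, ΔS fail)
(f) forbidden (parity, ΔS, ΔL, ΔJ fail)
(g) forbidden (ΔS fails)
(h) forbidden (ΔJ fails)
Total allowed: 2 of 8.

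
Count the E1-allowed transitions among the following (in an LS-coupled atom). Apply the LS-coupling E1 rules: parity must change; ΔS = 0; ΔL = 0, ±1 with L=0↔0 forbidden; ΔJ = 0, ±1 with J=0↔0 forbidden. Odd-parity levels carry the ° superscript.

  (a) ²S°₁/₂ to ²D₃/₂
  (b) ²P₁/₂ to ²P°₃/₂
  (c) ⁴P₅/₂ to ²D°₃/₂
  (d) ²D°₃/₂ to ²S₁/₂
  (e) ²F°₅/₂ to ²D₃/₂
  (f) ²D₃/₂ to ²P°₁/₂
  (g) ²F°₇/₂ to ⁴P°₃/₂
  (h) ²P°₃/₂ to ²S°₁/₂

(a) forbidden (ΔL fails)
(b) allowed
(c) forbidden (ΔS fails)
(d) forbidden (ΔL fails)
(e) allowed
(f) allowed
(g) forbidden (parity, ΔS, ΔL, ΔJ fail)
(h) forbidden (parity fails)
Total allowed: 3 of 8.

3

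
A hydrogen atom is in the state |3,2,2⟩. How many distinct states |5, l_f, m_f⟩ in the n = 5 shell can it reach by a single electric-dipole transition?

4

E1 requires Δl = ±1, so l_f ∈ {1, 3}; with 0 ≤ l_f ≤ n_f−1 = 4, the allowed l_f values are {1, 3}.
For l_f = 1: m_f ∈ {m_i−1, m_i, m_i+1} ∩ [−1, 1] = {1} → 1 state.
For l_f = 3: m_f ∈ {m_i−1, m_i, m_i+1} ∩ [−3, 3] = {1, 2, 3} → 3 states.
Total: 4.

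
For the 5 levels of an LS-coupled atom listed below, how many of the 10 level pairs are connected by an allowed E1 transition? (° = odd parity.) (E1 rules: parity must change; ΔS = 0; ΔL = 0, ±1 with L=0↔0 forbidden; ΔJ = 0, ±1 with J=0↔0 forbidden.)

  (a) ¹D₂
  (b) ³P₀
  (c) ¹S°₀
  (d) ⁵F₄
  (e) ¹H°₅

(a)–(b): forbidden (parity, ΔS, ΔJ).
(a)–(c): forbidden (ΔL, ΔJ).
(a)–(d): forbidden (parity, ΔS, ΔJ).
(a)–(e): forbidden (ΔL, ΔJ).
(b)–(c): forbidden (ΔS, ΔJ).
(b)–(d): forbidden (parity, ΔS, ΔL, ΔJ).
(b)–(e): forbidden (ΔS, ΔL, ΔJ).
(c)–(d): forbidden (ΔS, ΔL, ΔJ).
(c)–(e): forbidden (parity, ΔL, ΔJ).
(d)–(e): forbidden (ΔS, ΔL).
Allowed pairs: 0 of 10.

0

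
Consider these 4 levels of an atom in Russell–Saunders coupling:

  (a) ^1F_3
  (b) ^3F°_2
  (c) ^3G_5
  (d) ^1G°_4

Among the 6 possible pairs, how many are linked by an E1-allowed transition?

(a)–(b): forbidden (ΔS).
(a)–(c): forbidden (parity, ΔS, ΔJ).
(a)–(d): allowed.
(b)–(c): forbidden (ΔJ).
(b)–(d): forbidden (parity, ΔS, ΔJ).
(c)–(d): forbidden (ΔS).
Allowed pairs: 1 of 6.

1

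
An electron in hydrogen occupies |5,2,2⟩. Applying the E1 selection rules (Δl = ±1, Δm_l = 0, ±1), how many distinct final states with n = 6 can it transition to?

4

E1 requires Δl = ±1, so l_f ∈ {1, 3}; with 0 ≤ l_f ≤ n_f−1 = 5, the allowed l_f values are {1, 3}.
For l_f = 1: m_f ∈ {m_i−1, m_i, m_i+1} ∩ [−1, 1] = {1} → 1 state.
For l_f = 3: m_f ∈ {m_i−1, m_i, m_i+1} ∩ [−3, 3] = {1, 2, 3} → 3 states.
Total: 4.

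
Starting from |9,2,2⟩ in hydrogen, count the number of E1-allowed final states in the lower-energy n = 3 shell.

E1 requires Δl = ±1, so l_f ∈ {1, 3}; with 0 ≤ l_f ≤ n_f−1 = 2, the allowed l_f values are {1}.
For l_f = 1: m_f ∈ {m_i−1, m_i, m_i+1} ∩ [−1, 1] = {1} → 1 state.
Total: 1.

1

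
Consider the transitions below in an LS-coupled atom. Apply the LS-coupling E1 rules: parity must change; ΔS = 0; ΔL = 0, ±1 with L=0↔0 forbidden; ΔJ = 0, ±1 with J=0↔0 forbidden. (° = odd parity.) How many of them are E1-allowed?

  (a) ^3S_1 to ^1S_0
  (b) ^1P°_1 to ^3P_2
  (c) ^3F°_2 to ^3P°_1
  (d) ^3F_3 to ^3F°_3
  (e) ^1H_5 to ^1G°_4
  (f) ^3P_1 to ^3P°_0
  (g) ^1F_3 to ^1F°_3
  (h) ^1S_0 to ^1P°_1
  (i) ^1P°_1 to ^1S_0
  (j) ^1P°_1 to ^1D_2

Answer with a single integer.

(a) forbidden (parity, ΔS, ΔL fail)
(b) forbidden (ΔS fails)
(c) forbidden (parity, ΔL fail)
(d) allowed
(e) allowed
(f) allowed
(g) allowed
(h) allowed
(i) allowed
(j) allowed
Total allowed: 7 of 10.

7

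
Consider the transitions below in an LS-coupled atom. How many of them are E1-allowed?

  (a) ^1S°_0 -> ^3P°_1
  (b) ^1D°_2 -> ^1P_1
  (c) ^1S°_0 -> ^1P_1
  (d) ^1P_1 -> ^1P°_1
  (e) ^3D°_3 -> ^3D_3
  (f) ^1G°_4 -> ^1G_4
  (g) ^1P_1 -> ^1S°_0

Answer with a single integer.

6

(a) forbidden (parity, ΔS fail)
(b) allowed
(c) allowed
(d) allowed
(e) allowed
(f) allowed
(g) allowed
Total allowed: 6 of 7.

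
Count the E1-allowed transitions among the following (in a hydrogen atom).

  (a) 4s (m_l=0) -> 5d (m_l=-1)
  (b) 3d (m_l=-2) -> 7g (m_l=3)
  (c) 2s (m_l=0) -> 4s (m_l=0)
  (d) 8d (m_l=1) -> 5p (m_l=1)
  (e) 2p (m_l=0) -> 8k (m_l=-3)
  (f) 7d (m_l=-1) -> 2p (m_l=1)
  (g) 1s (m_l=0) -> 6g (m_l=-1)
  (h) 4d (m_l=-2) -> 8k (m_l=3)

1

(a) forbidden — Δl = +2 (E1 requires Δl = ±1)
(b) forbidden — Δl = +2 (E1 requires Δl = ±1); Δm_l = +5 (E1 requires Δm_l = 0, ±1)
(c) forbidden — Δl = +0 (E1 requires Δl = ±1)
(d) allowed
(e) forbidden — Δl = +6 (E1 requires Δl = ±1); Δm_l = -3 (E1 requires Δm_l = 0, ±1)
(f) forbidden — Δm_l = +2 (E1 requires Δm_l = 0, ±1)
(g) forbidden — Δl = +4 (E1 requires Δl = ±1)
(h) forbidden — Δl = +5 (E1 requires Δl = ±1); Δm_l = +5 (E1 requires Δm_l = 0, ±1)
Total allowed: 1 of 8.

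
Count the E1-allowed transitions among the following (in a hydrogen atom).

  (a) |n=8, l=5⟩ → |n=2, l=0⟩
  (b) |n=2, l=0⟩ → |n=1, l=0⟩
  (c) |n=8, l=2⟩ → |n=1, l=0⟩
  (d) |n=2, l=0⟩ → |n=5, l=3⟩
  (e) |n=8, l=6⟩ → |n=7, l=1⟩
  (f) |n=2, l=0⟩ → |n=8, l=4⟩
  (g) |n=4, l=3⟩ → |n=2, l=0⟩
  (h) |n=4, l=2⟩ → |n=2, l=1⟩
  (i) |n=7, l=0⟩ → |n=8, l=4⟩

(a) forbidden — Δl = -5 (E1 requires Δl = ±1)
(b) forbidden — Δl = +0 (E1 requires Δl = ±1)
(c) forbidden — Δl = -2 (E1 requires Δl = ±1)
(d) forbidden — Δl = +3 (E1 requires Δl = ±1)
(e) forbidden — Δl = -5 (E1 requires Δl = ±1)
(f) forbidden — Δl = +4 (E1 requires Δl = ±1)
(g) forbidden — Δl = -3 (E1 requires Δl = ±1)
(h) allowed
(i) forbidden — Δl = +4 (E1 requires Δl = ±1)
Total allowed: 1 of 9.

1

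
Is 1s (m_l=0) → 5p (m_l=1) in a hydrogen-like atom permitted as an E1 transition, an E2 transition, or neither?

E1

Δl = 1 − 0 = +1; l_i + l_f = 1.
Δm_l = +1.
E1 (Δl = ±1, |Δm_l| ≤ 1): satisfied.
E2 (Δl = 0,±2, l_i+l_f ≥ 2, |Δm_l| ≤ 2): not satisfied.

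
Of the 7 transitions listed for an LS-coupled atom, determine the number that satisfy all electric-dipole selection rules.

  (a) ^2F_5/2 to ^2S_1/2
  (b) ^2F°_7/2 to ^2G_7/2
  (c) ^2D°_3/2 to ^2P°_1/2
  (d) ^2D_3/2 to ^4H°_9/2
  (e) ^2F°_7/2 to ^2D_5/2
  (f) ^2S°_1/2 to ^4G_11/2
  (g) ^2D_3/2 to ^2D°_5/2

3

(a) forbidden (parity, ΔL, ΔJ fail)
(b) allowed
(c) forbidden (parity fails)
(d) forbidden (ΔS, ΔL, ΔJ fail)
(e) allowed
(f) forbidden (ΔS, ΔL, ΔJ fail)
(g) allowed
Total allowed: 3 of 7.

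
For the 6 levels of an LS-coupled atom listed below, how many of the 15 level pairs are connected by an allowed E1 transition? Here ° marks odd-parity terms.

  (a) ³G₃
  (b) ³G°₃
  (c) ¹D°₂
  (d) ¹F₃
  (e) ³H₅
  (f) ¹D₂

(a)–(b): allowed.
(a)–(c): forbidden (ΔS, ΔL).
(a)–(d): forbidden (parity, ΔS).
(a)–(e): forbidden (parity, ΔJ).
(a)–(f): forbidden (parity, ΔS, ΔL).
(b)–(c): forbidden (parity, ΔS, ΔL).
(b)–(d): forbidden (ΔS).
(b)–(e): forbidden (ΔJ).
(b)–(f): forbidden (ΔS, ΔL).
(c)–(d): allowed.
(c)–(e): forbidden (ΔS, ΔL, ΔJ).
(c)–(f): allowed.
(d)–(e): forbidden (parity, ΔS, ΔL, ΔJ).
(d)–(f): forbidden (parity).
(e)–(f): forbidden (parity, ΔS, ΔL, ΔJ).
Allowed pairs: 3 of 15.

3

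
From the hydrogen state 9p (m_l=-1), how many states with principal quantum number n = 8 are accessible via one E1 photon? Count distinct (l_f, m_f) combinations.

4

E1 requires Δl = ±1, so l_f ∈ {0, 2}; with 0 ≤ l_f ≤ n_f−1 = 7, the allowed l_f values are {0, 2}.
For l_f = 0: m_f ∈ {m_i−1, m_i, m_i+1} ∩ [−0, 0] = {0} → 1 state.
For l_f = 2: m_f ∈ {m_i−1, m_i, m_i+1} ∩ [−2, 2] = {-2, -1, 0} → 3 states.
Total: 4.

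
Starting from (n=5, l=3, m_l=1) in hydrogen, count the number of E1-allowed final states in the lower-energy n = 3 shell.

3

E1 requires Δl = ±1, so l_f ∈ {2, 4}; with 0 ≤ l_f ≤ n_f−1 = 2, the allowed l_f values are {2}.
For l_f = 2: m_f ∈ {m_i−1, m_i, m_i+1} ∩ [−2, 2] = {0, 1, 2} → 3 states.
Total: 3.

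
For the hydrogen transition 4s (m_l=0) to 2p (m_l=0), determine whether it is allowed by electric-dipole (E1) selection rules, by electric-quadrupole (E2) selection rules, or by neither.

E1

Δl = 1 − 0 = +1; l_i + l_f = 1.
Δm_l = +0.
E1 (Δl = ±1, |Δm_l| ≤ 1): satisfied.
E2 (Δl = 0,±2, l_i+l_f ≥ 2, |Δm_l| ≤ 2): not satisfied.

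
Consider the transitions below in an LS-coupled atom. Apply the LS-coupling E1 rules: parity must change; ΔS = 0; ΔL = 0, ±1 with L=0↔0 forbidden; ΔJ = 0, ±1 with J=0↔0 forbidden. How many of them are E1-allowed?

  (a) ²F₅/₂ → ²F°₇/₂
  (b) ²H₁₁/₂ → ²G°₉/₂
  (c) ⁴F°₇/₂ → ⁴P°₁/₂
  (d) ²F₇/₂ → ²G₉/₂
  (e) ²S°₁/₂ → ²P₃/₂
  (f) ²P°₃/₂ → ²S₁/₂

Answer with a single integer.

(a) allowed
(b) allowed
(c) forbidden (parity, ΔL, ΔJ fail)
(d) forbidden (parity fails)
(e) allowed
(f) allowed
Total allowed: 4 of 6.

4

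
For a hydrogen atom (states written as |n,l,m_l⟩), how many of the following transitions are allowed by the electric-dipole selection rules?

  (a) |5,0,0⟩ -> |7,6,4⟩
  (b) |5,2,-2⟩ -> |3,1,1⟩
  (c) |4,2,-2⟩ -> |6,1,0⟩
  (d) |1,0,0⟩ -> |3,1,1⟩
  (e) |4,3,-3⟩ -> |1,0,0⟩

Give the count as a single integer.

1

(a) forbidden — Δl = +6 (E1 requires Δl = ±1); Δm_l = +4 (E1 requires Δm_l = 0, ±1)
(b) forbidden — Δm_l = +3 (E1 requires Δm_l = 0, ±1)
(c) forbidden — Δm_l = +2 (E1 requires Δm_l = 0, ±1)
(d) allowed
(e) forbidden — Δl = -3 (E1 requires Δl = ±1); Δm_l = +3 (E1 requires Δm_l = 0, ±1)
Total allowed: 1 of 5.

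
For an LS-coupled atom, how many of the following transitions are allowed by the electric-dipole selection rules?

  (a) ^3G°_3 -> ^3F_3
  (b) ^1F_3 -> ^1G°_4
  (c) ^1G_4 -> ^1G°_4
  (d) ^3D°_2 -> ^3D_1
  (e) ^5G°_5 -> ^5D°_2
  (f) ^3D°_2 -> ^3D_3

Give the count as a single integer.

5

(a) allowed
(b) allowed
(c) allowed
(d) allowed
(e) forbidden (parity, ΔL, ΔJ fail)
(f) allowed
Total allowed: 5 of 6.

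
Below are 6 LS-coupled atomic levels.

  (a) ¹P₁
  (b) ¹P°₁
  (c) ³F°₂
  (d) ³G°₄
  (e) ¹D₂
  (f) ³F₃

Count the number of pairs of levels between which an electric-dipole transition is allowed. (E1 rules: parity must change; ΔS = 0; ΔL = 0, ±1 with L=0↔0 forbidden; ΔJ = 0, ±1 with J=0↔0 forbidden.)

4

(a)–(b): allowed.
(a)–(c): forbidden (ΔS, ΔL).
(a)–(d): forbidden (ΔS, ΔL, ΔJ).
(a)–(e): forbidden (parity).
(a)–(f): forbidden (parity, ΔS, ΔL, ΔJ).
(b)–(c): forbidden (parity, ΔS, ΔL).
(b)–(d): forbidden (parity, ΔS, ΔL, ΔJ).
(b)–(e): allowed.
(b)–(f): forbidden (ΔS, ΔL, ΔJ).
(c)–(d): forbidden (parity, ΔJ).
(c)–(e): forbidden (ΔS).
(c)–(f): allowed.
(d)–(e): forbidden (ΔS, ΔL, ΔJ).
(d)–(f): allowed.
(e)–(f): forbidden (parity, ΔS).
Allowed pairs: 4 of 15.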